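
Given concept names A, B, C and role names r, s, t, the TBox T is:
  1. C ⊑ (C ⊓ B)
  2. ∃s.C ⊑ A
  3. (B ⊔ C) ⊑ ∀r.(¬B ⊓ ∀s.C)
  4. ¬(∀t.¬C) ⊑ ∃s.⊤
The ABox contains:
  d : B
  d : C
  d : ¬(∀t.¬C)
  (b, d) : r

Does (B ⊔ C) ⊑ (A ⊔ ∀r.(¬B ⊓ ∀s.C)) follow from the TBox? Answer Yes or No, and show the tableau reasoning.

Yes

1. (B ⊔ C) ⊑ (A ⊔ ∀r.(¬B ⊓ ∀s.C))  ⇔  ((B ⊔ C) ⊓ (¬A ⊓ ∃r.(B ⊔ ∃s.¬C))) unsat w.r.t. T
   all branches close; clash {A, ¬A} at x₀
2. Hence (B ⊔ C) ⊑ (A ⊔ ∀r.(¬B ⊓ ∀s.C)): entailed.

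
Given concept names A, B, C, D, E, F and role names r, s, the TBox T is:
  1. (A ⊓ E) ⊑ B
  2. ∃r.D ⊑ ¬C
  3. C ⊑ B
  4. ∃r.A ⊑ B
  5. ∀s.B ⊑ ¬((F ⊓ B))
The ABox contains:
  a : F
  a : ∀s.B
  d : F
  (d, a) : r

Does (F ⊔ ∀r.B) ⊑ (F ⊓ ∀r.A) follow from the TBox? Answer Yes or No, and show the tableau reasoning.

No

1. (F ⊔ ∀r.B) ⊑ (F ⊓ ∀r.A)  ⇔  ((F ⊔ ∀r.B) ⊓ (¬F ⊔ ∃r.¬A)) unsat w.r.t. T
   open: L(x₀) ⊇ {F, ¬A, ¬C, ∀r.¬A, ∃r.¬A, …} (+ ∃-successors)
2. Hence (F ⊔ ∀r.B) ⊑ (F ⊓ ∀r.A): not entailed.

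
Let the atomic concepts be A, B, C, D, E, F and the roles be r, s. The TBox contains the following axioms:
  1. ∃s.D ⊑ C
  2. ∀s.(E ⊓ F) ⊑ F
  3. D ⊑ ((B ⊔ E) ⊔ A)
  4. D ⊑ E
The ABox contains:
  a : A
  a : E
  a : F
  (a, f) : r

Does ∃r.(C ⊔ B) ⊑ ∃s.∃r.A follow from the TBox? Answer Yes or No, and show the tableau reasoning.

No

1. ∃r.(C ⊔ B) ⊑ ∃s.∃r.A  ⇔  (∃r.(C ⊔ B) ⊓ ∀s.∀r.¬A) unsat w.r.t. T
   open: L(x₀) ⊇ {¬D, ∀s.¬D, ∀s.∀r.¬A, ∃r.(C ⊔ B), ∃s.(¬E ⊔ ¬F)} (+ ∃-successors)
2. Hence ∃r.(C ⊔ B) ⊑ ∃s.∃r.A: not entailed.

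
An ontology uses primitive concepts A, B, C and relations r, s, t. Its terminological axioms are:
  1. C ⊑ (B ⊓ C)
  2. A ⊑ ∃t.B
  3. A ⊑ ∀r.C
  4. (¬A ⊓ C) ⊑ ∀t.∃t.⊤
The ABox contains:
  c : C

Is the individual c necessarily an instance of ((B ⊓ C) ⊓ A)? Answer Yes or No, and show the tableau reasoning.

No

1. c : ((B ⊓ C) ⊓ A)?  L(c) = {C} ∪ {((¬B ⊔ ¬C) ⊔ ¬A)}
   apply at c: C⊑(B ⊓ C)
   open: L(c) ⊇ {B, C, ¬A, ∀t.∃t.⊤} — c ∉ ((B ⊓ C) ⊓ A) possible
2. Hence c : ((B ⊓ C) ⊓ A): not entailed.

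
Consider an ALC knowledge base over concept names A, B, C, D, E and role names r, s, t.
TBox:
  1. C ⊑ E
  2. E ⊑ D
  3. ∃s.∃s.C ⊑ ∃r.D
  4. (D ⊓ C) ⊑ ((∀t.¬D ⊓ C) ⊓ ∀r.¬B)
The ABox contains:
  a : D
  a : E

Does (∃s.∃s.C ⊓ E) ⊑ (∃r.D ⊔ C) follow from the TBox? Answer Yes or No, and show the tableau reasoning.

Yes

1. (∃s.∃s.C ⊓ E) ⊑ (∃r.D ⊔ C)  ⇔  ((∃s.∃s.C ⊓ E) ⊓ (∀r.¬D ⊓ ¬C)) unsat w.r.t. T
   all branches close; clash {C, ¬C} at x₀
2. Hence (∃s.∃s.C ⊓ E) ⊑ (∃r.D ⊔ C): entailed.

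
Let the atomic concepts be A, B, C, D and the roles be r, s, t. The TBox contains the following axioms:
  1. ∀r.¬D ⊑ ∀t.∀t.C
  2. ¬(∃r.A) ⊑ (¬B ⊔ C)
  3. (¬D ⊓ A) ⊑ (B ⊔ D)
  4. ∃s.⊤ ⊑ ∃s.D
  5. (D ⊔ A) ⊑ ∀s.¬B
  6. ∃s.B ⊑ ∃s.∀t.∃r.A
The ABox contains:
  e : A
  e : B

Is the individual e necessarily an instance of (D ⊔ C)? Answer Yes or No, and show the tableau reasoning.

No

1. e : (D ⊔ C)?  L(e) = {A, B} ∪ {(¬D ⊓ ¬C)}
   open: L(e) ⊇ {A, B, ¬C, ¬D, ∀s.¬B, …} (+ ∃-successors) — e ∉ (D ⊔ C) possible
2. Hence e : (D ⊔ C): not entailed.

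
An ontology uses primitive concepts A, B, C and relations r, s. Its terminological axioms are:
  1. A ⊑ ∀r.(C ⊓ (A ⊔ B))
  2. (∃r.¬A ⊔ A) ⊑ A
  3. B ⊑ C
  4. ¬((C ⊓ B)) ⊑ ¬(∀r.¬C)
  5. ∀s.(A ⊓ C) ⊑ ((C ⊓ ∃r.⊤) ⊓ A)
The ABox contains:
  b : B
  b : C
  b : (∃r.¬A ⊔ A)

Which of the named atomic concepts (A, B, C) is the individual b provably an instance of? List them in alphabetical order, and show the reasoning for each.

{A, B, C}

1. b : A?  L(b) = {B, C, (∃r.¬A ⊔ A)} ∪ {¬A}
   clash {A, ¬A} at b — b ∈ A
2. b : B?  L(b) = {B, C, (∃r.¬A ⊔ A)} ∪ {¬B}
   clash {B, ¬B} at b — b ∈ B
3. b : C?  L(b) = {B, C, (∃r.¬A ⊔ A)} ∪ {¬C}
   clash {C, ¬C} at b — b ∈ C
4. Entailed for b: {A, B, C}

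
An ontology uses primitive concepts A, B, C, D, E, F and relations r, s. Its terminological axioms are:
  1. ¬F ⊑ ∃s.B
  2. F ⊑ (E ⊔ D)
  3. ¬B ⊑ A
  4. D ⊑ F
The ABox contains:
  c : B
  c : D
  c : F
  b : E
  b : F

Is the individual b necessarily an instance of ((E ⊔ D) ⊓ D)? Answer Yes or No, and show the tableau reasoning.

No

1. b : ((E ⊔ D) ⊓ D)?  L(b) = {E, F} ∪ {((¬E ⊓ ¬D) ⊔ ¬D)}
   apply at b: F⊑(E ⊔ D)
   open: L(b) ⊇ {B, E, F, ¬D} — b ∉ ((E ⊔ D) ⊓ D) possible
2. Hence b : ((E ⊔ D) ⊓ D): not entailed.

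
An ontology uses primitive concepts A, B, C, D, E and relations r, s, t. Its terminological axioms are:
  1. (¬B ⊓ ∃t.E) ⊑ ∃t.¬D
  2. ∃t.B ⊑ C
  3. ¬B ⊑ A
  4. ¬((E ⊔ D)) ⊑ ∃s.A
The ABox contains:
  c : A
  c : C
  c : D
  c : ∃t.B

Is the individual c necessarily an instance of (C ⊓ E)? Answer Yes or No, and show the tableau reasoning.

No

1. c : (C ⊓ E)?  L(c) = {A, C, D, ∃t.B} ∪ {(¬C ⊔ ¬E)}
   open: L(c) ⊇ {A, B, C, D, ¬E, …} (+ ∃-successors) — c ∉ (C ⊓ E) possible
2. Hence c : (C ⊓ E): not entailed.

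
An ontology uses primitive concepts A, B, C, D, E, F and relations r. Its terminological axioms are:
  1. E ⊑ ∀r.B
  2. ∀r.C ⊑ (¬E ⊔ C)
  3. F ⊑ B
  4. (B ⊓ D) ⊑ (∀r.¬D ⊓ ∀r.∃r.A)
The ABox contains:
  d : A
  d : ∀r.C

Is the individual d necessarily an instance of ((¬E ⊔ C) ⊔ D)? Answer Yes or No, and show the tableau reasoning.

1. d : ((¬E ⊔ C) ⊔ D)?  L(d) = {A, ∀r.C} ∪ {((E ⊓ ¬C) ⊓ ¬D)}
   clash {C, ¬C} at d — d ∈ ((¬E ⊔ C) ⊔ D)
2. Hence d : ((¬E ⊔ C) ⊔ D): entailed.

Yes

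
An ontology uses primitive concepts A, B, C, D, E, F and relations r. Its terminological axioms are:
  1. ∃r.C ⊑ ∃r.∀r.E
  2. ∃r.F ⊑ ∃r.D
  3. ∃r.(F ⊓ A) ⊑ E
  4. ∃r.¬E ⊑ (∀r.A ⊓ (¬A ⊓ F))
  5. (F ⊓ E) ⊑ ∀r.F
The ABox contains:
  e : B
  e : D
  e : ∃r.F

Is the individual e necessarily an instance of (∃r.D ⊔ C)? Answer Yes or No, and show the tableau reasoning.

1. e : (∃r.D ⊔ C)?  L(e) = {B, D, ∃r.F} ∪ {(∀r.¬D ⊓ ¬C)}
   clash {D, ¬D} at an ∃-successor — e ∈ (∃r.D ⊔ C)
2. Hence e : (∃r.D ⊔ C): entailed.

Yes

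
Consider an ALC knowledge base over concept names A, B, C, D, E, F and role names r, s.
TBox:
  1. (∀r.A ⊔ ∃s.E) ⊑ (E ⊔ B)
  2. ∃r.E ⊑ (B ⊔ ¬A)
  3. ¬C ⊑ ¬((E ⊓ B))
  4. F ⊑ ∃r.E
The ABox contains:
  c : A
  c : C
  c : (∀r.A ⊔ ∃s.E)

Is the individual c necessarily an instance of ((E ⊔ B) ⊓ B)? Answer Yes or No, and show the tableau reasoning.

No

1. c : ((E ⊔ B) ⊓ B)?  L(c) = {A, C, (∀r.A ⊔ ∃s.E)} ∪ {((¬E ⊓ ¬B) ⊔ ¬B)}
   apply at c: (∀r.A ⊔ ∃s.E)⊑(E ⊔ B)
   open: L(c) ⊇ {A, C, E, ¬B, ¬F, …} — c ∉ ((E ⊔ B) ⊓ B) possible
2. Hence c : ((E ⊔ B) ⊓ B): not entailed.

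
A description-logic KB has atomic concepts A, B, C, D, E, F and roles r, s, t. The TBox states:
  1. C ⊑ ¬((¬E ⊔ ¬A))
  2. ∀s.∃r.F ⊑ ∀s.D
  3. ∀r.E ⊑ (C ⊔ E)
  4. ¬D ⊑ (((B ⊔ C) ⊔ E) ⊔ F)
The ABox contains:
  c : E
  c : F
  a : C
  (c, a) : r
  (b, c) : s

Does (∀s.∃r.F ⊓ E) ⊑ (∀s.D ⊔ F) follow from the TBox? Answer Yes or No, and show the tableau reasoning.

Yes

1. (∀s.∃r.F ⊓ E) ⊑ (∀s.D ⊔ F)  ⇔  ((∀s.∃r.F ⊓ E) ⊓ (∃s.¬D ⊓ ¬F)) unsat w.r.t. T
   all branches close; clash {F, ¬F} at x₀
2. Hence (∀s.∃r.F ⊓ E) ⊑ (∀s.D ⊔ F): entailed.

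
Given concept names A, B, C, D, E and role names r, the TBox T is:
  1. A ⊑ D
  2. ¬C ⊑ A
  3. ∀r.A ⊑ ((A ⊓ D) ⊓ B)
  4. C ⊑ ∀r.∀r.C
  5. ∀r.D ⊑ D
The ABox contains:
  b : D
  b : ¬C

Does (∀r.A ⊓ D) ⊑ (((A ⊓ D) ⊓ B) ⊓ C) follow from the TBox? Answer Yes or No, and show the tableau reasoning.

No

1. (∀r.A ⊓ D) ⊑ (((A ⊓ D) ⊓ B) ⊓ C)  ⇔  ((∀r.A ⊓ D) ⊓ (((¬A ⊔ ¬D) ⊔ ¬B) ⊔ ¬C)) unsat w.r.t. T
   apply at x₀: ∀r.A⊑((A ⊓ D) ⊓ B)
   open: L(x₀) ⊇ {A, B, D, ¬C, ∀r.A}
2. Hence (∀r.A ⊓ D) ⊑ (((A ⊓ D) ⊓ B) ⊓ C): not entailed.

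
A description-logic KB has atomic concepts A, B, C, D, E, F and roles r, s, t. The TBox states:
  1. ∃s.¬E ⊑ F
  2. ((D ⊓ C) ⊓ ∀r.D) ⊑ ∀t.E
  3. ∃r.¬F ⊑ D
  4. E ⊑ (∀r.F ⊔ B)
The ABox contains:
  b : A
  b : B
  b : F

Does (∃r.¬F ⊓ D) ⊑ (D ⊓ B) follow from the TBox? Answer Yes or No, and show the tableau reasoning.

1. (∃r.¬F ⊓ D) ⊑ (D ⊓ B)  ⇔  ((∃r.¬F ⊓ D) ⊓ (¬D ⊔ ¬B)) unsat w.r.t. T
   open: L(x₀) ⊇ {D, ¬B, ¬C, ¬E, ∀s.E, …} (+ ∃-successors)
2. Hence (∃r.¬F ⊓ D) ⊑ (D ⊓ B): not entailed.

No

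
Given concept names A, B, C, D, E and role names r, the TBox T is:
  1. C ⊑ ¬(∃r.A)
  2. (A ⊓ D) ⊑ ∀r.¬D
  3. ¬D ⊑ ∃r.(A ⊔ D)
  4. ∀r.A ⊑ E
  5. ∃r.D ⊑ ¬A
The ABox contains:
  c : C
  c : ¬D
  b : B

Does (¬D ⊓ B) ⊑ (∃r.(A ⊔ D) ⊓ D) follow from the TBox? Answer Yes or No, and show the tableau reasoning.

No

1. (¬D ⊓ B) ⊑ (∃r.(A ⊔ D) ⊓ D)  ⇔  ((¬D ⊓ B) ⊓ (∀r.(¬A ⊓ ¬D) ⊔ ¬D)) unsat w.r.t. T
   apply at x₀: ¬D⊑∃r.(A ⊔ D)
   open: L(x₀) ⊇ {B, ¬C, ¬D, ∀r.¬D, ∃r.(A ⊔ D), …} (+ ∃-successors)
2. Hence (¬D ⊓ B) ⊑ (∃r.(A ⊔ D) ⊓ D): not entailed.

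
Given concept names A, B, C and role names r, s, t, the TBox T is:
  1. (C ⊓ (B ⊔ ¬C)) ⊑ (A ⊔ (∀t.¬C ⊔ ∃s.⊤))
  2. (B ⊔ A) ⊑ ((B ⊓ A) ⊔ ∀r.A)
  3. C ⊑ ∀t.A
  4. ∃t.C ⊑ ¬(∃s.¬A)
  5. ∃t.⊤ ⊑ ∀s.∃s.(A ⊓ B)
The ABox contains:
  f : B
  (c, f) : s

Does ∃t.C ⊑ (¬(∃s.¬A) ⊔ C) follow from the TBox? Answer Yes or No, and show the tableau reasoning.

1. ∃t.C ⊑ (¬(∃s.¬A) ⊔ C)  ⇔  (∃t.C ⊓ (∃s.¬A ⊓ ¬C)) unsat w.r.t. T
   all branches close; clash {A, ¬A} at an ∃-successor
2. Hence ∃t.C ⊑ (¬(∃s.¬A) ⊔ C): entailed.

Yes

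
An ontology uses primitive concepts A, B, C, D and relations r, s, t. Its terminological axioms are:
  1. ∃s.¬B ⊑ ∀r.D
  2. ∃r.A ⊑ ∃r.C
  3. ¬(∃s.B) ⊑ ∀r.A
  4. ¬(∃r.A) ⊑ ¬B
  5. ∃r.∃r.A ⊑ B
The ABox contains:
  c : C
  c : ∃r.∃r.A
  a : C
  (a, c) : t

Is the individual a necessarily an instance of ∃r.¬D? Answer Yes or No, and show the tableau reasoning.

1. a : ∃r.¬D?  L(a) = {C} ∪ {∀r.D}
   open: L(a) ⊇ {C, ∀r.D, ∀r.∀r.¬A, ∃r.A, ∃r.C, …} (+ ∃-successors) — a ∉ ∃r.¬D possible
2. Hence a : ∃r.¬D: not entailed.

No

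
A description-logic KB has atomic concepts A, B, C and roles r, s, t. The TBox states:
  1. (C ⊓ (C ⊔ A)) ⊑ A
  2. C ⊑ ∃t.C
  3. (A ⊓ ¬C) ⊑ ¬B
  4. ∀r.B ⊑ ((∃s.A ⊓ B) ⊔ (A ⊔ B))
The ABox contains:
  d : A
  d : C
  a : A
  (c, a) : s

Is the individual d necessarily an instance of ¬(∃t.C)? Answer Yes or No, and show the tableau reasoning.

No

1. d : ¬(∃t.C)?  L(d) = {A, C} ∪ {∃t.C}
   open: L(d) ⊇ {A, C, ∃r.¬B, ∃t.C} (+ ∃-successors) — d ∉ ¬(∃t.C) possible
2. Hence d : ¬(∃t.C): not entailed.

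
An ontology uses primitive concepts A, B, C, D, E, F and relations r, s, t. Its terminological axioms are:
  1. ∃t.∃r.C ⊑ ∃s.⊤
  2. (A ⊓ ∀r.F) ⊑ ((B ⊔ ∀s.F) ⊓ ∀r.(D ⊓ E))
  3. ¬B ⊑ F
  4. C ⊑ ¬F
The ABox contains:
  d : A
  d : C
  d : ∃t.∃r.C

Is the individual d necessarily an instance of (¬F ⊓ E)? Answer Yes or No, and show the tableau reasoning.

1. d : (¬F ⊓ E)?  L(d) = {A, C, ∃t.∃r.C} ∪ {(F ⊔ ¬E)}
   apply at d: ∃t.∃r.C⊑∃s.⊤; C⊑¬F
   open: L(d) ⊇ {A, B, C, ¬E, ¬F, …} (+ ∃-successors) — d ∉ (¬F ⊓ E) possible
2. Hence d : (¬F ⊓ E): not entailed.

No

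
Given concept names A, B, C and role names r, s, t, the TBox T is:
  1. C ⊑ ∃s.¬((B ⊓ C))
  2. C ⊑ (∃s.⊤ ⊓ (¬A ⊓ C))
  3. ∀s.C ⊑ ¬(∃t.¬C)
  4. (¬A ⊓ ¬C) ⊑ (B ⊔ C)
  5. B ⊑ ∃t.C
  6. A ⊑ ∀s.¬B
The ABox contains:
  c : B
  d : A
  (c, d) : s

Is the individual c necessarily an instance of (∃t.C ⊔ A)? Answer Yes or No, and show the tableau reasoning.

Yes

1. c : (∃t.C ⊔ A)?  L(c) = {B} ∪ {(∀t.¬C ⊓ ¬A)}
   clash {C, ¬C} at an ∃-successor — c ∈ (∃t.C ⊔ A)
2. Hence c : (∃t.C ⊔ A): entailed.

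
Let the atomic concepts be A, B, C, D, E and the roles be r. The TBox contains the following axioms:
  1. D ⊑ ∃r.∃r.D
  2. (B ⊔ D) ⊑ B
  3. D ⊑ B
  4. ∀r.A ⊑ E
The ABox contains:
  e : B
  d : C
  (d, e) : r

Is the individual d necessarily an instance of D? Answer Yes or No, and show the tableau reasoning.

No

1. d : D?  L(d) = {C} ∪ {¬D}
   open: L(d) ⊇ {C, ¬B, ¬D, ∃r.¬A} (+ ∃-successors) — d ∉ D possible
2. Hence d : D: not entailed.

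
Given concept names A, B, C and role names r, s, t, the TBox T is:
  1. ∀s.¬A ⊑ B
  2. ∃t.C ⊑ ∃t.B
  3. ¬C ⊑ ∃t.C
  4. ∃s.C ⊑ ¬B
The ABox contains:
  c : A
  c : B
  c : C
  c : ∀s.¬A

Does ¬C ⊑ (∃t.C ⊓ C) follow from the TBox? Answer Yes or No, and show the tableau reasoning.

No

1. ¬C ⊑ (∃t.C ⊓ C)  ⇔  (¬C ⊓ (∀t.¬C ⊔ ¬C)) unsat w.r.t. T
   apply at x₀: ¬C⊑∃t.C
   open: L(x₀) ⊇ {¬C, ∀s.¬C, ∃s.A, ∃t.B, ∃t.C} (+ ∃-successors)
2. Hence ¬C ⊑ (∃t.C ⊓ C): not entailed.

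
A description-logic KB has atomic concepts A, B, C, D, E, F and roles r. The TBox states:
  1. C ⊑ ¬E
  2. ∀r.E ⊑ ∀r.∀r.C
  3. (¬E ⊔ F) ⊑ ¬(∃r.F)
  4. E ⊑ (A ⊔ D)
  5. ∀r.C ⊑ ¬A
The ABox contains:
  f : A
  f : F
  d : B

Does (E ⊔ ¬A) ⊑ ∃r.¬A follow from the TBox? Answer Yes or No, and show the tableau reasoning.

1. (E ⊔ ¬A) ⊑ ∃r.¬A  ⇔  ((E ⊔ ¬A) ⊓ ∀r.A) unsat w.r.t. T
   open: L(x₀) ⊇ {A, E, ¬C, ¬F, ∀r.A, …} (+ ∃-successors)
2. Hence (E ⊔ ¬A) ⊑ ∃r.¬A: not entailed.

No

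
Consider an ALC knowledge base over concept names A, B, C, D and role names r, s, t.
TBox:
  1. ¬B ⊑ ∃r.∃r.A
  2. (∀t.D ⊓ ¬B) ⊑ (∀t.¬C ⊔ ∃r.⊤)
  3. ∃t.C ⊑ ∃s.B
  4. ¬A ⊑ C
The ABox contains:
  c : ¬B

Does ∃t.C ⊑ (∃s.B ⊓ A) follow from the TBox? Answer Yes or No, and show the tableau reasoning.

1. ∃t.C ⊑ (∃s.B ⊓ A)  ⇔  (∃t.C ⊓ (∀s.¬B ⊔ ¬A)) unsat w.r.t. T
   apply at x₀: ∃t.C⊑∃s.B
   open: L(x₀) ⊇ {B, C, ¬A, ∃s.B, ∃t.C} (+ ∃-successors)
2. Hence ∃t.C ⊑ (∃s.B ⊓ A): not entailed.

No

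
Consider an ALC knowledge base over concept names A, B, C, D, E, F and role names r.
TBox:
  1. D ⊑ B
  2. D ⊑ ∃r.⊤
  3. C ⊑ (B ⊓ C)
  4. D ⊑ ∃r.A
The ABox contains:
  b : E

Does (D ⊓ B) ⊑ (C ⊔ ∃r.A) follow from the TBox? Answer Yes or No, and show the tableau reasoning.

1. (D ⊓ B) ⊑ (C ⊔ ∃r.A)  ⇔  ((D ⊓ B) ⊓ (¬C ⊓ ∀r.¬A)) unsat w.r.t. T
   all branches close; clash {A, ¬A} at an ∃-successor
2. Hence (D ⊓ B) ⊑ (C ⊔ ∃r.A): entailed.

Yes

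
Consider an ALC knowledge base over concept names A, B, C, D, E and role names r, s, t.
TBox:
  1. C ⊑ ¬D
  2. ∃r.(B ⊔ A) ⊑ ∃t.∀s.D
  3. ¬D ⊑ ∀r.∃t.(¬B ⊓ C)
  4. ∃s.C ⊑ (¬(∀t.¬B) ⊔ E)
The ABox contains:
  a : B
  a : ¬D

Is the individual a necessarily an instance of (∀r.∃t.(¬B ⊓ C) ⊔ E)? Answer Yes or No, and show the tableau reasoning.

Yes

1. a : (∀r.∃t.(¬B ⊓ C) ⊔ E)?  L(a) = {B, ¬D} ∪ {(∃r.∀t.(B ⊔ ¬C) ⊓ ¬E)}
   clash {E, ¬E} at a — a ∈ (∀r.∃t.(¬B ⊓ C) ⊔ E)
2. Hence a : (∀r.∃t.(¬B ⊓ C) ⊔ E): entailed.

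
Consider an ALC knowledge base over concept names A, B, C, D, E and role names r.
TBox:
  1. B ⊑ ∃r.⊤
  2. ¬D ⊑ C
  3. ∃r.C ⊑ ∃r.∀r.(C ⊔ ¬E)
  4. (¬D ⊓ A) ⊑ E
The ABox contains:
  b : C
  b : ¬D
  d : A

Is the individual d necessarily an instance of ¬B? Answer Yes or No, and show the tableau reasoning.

1. d : ¬B?  L(d) = {A} ∪ {B}
   apply at d: B⊑∃r.⊤
   open: L(d) ⊇ {A, B, D, ∀r.¬C, ∃r.⊤} (+ ∃-successors) — d ∉ ¬B possible
2. Hence d : ¬B: not entailed.

No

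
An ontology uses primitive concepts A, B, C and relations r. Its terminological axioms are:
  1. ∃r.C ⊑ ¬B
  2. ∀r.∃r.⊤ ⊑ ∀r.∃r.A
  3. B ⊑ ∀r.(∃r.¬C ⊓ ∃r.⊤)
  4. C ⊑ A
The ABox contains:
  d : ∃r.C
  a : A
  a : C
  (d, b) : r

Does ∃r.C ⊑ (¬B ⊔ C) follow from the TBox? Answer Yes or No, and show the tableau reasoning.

Yes

1. ∃r.C ⊑ (¬B ⊔ C)  ⇔  (∃r.C ⊓ (B ⊓ ¬C)) unsat w.r.t. T
   all branches close; clash {B, ¬B} at x₀
2. Hence ∃r.C ⊑ (¬B ⊔ C): entailed.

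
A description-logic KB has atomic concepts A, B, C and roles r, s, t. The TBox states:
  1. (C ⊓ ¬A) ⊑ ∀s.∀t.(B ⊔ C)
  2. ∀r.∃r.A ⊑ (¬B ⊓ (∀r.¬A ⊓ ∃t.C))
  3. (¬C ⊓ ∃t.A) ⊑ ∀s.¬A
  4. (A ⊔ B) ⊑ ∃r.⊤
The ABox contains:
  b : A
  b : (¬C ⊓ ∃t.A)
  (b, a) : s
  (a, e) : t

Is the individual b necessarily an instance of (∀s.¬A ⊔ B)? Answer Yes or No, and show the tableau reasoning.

1. b : (∀s.¬A ⊔ B)?  L(b) = {A, (¬C ⊓ ∃t.A)} ∪ {(∃s.A ⊓ ¬B)}
   clash {A, ¬A} at an ∃-successor — b ∈ (∀s.¬A ⊔ B)
2. Hence b : (∀s.¬A ⊔ B): entailed.

Yes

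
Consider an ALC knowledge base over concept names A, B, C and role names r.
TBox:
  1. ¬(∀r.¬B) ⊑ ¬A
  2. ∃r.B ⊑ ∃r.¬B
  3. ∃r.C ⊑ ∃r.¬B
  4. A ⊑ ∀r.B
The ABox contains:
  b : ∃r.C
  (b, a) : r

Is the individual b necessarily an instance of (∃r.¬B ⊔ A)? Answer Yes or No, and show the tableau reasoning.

Yes

1. b : (∃r.¬B ⊔ A)?  L(b) = {∃r.C} ∪ {(∀r.B ⊓ ¬A)}
   clash {B, ¬B} at an ∃-successor — b ∈ (∃r.¬B ⊔ A)
2. Hence b : (∃r.¬B ⊔ A): entailed.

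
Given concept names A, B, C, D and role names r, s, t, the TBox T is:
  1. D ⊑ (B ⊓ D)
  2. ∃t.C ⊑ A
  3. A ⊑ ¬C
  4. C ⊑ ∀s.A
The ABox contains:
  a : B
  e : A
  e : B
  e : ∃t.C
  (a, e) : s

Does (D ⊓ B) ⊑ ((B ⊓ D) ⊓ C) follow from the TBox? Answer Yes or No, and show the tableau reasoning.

1. (D ⊓ B) ⊑ ((B ⊓ D) ⊓ C)  ⇔  ((D ⊓ B) ⊓ ((¬B ⊔ ¬D) ⊔ ¬C)) unsat w.r.t. T
   apply at x₀: D⊑(B ⊓ D)
   open: L(x₀) ⊇ {B, D, ¬A, ¬C, ∀t.¬C}
2. Hence (D ⊓ B) ⊑ ((B ⊓ D) ⊓ C): not entailed.

No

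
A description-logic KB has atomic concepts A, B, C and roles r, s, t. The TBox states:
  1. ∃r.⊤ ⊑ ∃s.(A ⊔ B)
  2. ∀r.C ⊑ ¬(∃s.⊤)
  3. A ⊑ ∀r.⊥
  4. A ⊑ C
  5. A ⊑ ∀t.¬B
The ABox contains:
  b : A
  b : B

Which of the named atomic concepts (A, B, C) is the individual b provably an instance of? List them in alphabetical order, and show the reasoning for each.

{A, B, C}

1. b : A?  L(b) = {A, B} ∪ {¬A}
   clash {A, ¬A} at b — b ∈ A
2. b : B?  L(b) = {A, B} ∪ {¬B}
   clash {B, ¬B} at b — b ∈ B
3. b : C?  L(b) = {A, B} ∪ {¬C}
   clash {C, ¬C} at b — b ∈ C
4. Entailed for b: {A, B, C}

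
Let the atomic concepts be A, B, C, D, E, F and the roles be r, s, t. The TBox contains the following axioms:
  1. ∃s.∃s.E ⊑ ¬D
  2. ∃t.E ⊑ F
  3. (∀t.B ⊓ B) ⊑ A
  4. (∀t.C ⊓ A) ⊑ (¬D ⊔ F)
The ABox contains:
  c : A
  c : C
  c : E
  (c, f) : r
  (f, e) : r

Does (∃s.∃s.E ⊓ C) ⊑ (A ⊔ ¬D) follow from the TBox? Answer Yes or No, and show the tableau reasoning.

1. (∃s.∃s.E ⊓ C) ⊑ (A ⊔ ¬D)  ⇔  ((∃s.∃s.E ⊓ C) ⊓ (¬A ⊓ D)) unsat w.r.t. T
   all branches close; clash {A, ¬A} at x₀
2. Hence (∃s.∃s.E ⊓ C) ⊑ (A ⊔ ¬D): entailed.

Yes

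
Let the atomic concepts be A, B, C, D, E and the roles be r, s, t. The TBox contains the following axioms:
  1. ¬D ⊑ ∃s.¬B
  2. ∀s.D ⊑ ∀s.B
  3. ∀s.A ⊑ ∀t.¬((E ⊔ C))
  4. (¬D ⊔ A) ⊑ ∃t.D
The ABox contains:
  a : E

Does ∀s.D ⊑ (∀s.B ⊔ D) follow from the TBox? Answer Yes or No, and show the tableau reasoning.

Yes

1. ∀s.D ⊑ (∀s.B ⊔ D)  ⇔  (∀s.D ⊓ (∃s.¬B ⊓ ¬D)) unsat w.r.t. T
   all branches close; clash {B, ¬B} at an ∃-successor
2. Hence ∀s.D ⊑ (∀s.B ⊔ D): entailed.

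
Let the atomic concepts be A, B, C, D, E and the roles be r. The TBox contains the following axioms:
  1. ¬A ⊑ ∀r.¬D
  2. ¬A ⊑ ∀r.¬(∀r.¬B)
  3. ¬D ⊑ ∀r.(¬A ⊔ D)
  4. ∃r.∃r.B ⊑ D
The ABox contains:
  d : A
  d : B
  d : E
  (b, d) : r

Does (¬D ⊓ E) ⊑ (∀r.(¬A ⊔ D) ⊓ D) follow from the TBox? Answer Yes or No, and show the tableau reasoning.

1. (¬D ⊓ E) ⊑ (∀r.(¬A ⊔ D) ⊓ D)  ⇔  ((¬D ⊓ E) ⊓ (∃r.(A ⊓ ¬D) ⊔ ¬D)) unsat w.r.t. T
   apply at x₀: ¬D⊑∀r.(¬A ⊔ D)
   open: L(x₀) ⊇ {A, E, ¬D, ∀r.(¬A ⊔ D), ∀r.∀r.¬B}
2. Hence (¬D ⊓ E) ⊑ (∀r.(¬A ⊔ D) ⊓ D): not entailed.

No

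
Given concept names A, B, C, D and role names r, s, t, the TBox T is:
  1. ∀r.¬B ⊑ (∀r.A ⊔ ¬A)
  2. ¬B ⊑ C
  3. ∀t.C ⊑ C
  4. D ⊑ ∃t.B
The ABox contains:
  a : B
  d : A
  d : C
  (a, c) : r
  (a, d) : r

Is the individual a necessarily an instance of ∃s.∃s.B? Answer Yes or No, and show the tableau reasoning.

No

1. a : ∃s.∃s.B?  L(a) = {B} ∪ {∀s.∀s.¬B}
   open: L(a) ⊇ {B, ¬D, ∀s.∀s.¬B, ∃r.B, ∃t.¬C} (+ ∃-successors) — a ∉ ∃s.∃s.B possible
2. Hence a : ∃s.∃s.B: not entailed.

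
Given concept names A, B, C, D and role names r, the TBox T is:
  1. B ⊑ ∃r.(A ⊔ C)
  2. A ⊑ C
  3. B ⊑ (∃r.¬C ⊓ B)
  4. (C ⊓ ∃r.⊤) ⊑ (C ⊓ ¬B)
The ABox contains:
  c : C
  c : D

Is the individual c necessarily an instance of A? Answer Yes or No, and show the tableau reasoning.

No

1. c : A?  L(c) = {C, D} ∪ {¬A}
   open: L(c) ⊇ {C, D, ¬A, ¬B, ∀r.⊥} — c ∉ A possible
2. Hence c : A: not entailed.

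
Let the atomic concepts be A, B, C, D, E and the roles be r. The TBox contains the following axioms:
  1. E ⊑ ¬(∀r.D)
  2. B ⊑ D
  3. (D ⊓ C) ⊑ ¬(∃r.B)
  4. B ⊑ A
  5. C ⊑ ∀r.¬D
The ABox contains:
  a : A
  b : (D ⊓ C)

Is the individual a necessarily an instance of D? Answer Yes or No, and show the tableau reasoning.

No

1. a : D?  L(a) = {A} ∪ {¬D}
   open: L(a) ⊇ {A, ¬B, ¬C, ¬D, ¬E} — a ∉ D possible
2. Hence a : D: not entailed.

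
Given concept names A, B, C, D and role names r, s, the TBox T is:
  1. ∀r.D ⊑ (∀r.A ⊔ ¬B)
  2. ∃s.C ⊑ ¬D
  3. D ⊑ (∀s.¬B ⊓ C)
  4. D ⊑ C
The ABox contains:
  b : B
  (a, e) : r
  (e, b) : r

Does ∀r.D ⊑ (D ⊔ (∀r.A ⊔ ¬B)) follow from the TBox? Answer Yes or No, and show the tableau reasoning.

Yes

1. ∀r.D ⊑ (D ⊔ (∀r.A ⊔ ¬B))  ⇔  (∀r.D ⊓ (¬D ⊓ (∃r.¬A ⊓ B))) unsat w.r.t. T
   all branches close; clash {B, ¬B} at x₀
2. Hence ∀r.D ⊑ (D ⊔ (∀r.A ⊔ ¬B)): entailed.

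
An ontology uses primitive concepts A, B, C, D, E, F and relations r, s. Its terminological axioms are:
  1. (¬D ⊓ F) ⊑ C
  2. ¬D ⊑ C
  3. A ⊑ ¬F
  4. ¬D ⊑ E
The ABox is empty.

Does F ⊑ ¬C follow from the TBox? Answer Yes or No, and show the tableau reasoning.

1. F ⊑ ¬C  ⇔  (F ⊓ C) unsat w.r.t. T
   open: L(x₀) ⊇ {C, D, F, ¬A}
2. Hence F ⊑ ¬C: not entailed.

No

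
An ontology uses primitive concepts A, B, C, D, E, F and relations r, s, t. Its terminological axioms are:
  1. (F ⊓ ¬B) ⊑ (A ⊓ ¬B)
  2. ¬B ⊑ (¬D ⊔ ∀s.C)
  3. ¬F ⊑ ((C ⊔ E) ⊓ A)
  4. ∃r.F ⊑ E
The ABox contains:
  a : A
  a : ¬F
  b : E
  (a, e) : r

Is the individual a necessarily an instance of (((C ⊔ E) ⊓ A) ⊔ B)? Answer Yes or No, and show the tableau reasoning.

1. a : (((C ⊔ E) ⊓ A) ⊔ B)?  L(a) = {A, ¬F} ∪ {(((¬C ⊓ ¬E) ⊔ ¬A) ⊓ ¬B)}
   clash {A, ¬A} at a — a ∈ (((C ⊔ E) ⊓ A) ⊔ B)
2. Hence a : (((C ⊔ E) ⊓ A) ⊔ B): entailed.

Yes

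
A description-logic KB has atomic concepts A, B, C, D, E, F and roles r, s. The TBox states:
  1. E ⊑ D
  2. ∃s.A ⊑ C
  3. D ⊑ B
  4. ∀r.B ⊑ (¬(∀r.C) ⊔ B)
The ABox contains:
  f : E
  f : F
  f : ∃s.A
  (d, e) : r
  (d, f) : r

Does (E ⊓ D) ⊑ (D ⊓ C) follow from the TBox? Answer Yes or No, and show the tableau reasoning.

1. (E ⊓ D) ⊑ (D ⊓ C)  ⇔  ((E ⊓ D) ⊓ (¬D ⊔ ¬C)) unsat w.r.t. T
   apply at x₀: D⊑B
   open: L(x₀) ⊇ {B, D, E, ¬C, ∀s.¬A, …} (+ ∃-successors)
2. Hence (E ⊓ D) ⊑ (D ⊓ C): not entailed.

No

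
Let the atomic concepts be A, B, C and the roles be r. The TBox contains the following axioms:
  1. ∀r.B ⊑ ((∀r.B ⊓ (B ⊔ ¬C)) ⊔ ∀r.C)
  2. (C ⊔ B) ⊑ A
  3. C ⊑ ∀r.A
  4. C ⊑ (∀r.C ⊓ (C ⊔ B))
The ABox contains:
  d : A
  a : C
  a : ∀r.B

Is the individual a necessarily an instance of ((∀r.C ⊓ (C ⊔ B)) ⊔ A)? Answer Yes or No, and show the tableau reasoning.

Yes

1. a : ((∀r.C ⊓ (C ⊔ B)) ⊔ A)?  L(a) = {C, ∀r.B} ∪ {((∃r.¬C ⊔ (¬C ⊓ ¬B)) ⊓ ¬A)}
   clash {A, ¬A} at a — a ∈ ((∀r.C ⊓ (C ⊔ B)) ⊔ A)
2. Hence a : ((∀r.C ⊓ (C ⊔ B)) ⊔ A): entailed.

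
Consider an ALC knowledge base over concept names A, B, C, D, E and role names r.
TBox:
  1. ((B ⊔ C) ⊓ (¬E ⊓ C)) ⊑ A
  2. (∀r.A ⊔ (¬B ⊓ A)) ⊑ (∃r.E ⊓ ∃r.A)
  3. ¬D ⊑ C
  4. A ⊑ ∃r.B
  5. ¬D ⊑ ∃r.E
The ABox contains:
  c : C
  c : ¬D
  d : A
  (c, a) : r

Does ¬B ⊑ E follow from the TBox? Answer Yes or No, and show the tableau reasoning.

No

1. ¬B ⊑ E  ⇔  (¬B ⊓ ¬E) unsat w.r.t. T
   open: L(x₀) ⊇ {D, ¬A, ¬B, ¬C, ¬E, …} (+ ∃-successors)
2. Hence ¬B ⊑ E: not entailed.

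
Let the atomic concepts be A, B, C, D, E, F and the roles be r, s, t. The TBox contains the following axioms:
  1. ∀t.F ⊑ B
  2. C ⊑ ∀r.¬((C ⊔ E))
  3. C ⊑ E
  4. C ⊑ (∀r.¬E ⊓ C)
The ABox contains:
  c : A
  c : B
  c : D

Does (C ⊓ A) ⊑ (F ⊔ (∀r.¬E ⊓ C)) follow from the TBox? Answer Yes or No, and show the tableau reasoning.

Yes

1. (C ⊓ A) ⊑ (F ⊔ (∀r.¬E ⊓ C))  ⇔  ((C ⊓ A) ⊓ (¬F ⊓ (∃r.E ⊔ ¬C))) unsat w.r.t. T
   all branches close; clash {C, ¬C} at x₀
2. Hence (C ⊓ A) ⊑ (F ⊔ (∀r.¬E ⊓ C)): entailed.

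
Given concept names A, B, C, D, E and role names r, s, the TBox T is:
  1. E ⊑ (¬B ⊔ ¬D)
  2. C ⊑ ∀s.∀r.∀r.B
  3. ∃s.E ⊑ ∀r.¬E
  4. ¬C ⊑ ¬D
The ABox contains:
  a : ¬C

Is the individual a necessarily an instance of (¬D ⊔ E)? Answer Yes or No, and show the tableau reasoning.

1. a : (¬D ⊔ E)?  L(a) = {¬C} ∪ {(D ⊓ ¬E)}
   clash {D, ¬D} at a — a ∈ (¬D ⊔ E)
2. Hence a : (¬D ⊔ E): entailed.

Yes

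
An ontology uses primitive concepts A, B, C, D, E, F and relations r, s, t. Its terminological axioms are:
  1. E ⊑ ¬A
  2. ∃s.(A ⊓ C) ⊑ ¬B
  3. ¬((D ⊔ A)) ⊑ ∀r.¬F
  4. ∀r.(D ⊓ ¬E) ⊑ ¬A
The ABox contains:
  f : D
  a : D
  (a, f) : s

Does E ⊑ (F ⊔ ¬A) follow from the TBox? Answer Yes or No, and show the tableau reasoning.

1. E ⊑ (F ⊔ ¬A)  ⇔  (E ⊓ (¬F ⊓ A)) unsat w.r.t. T
   all branches close; clash {A, ¬A} at x₀
2. Hence E ⊑ (F ⊔ ¬A): entailed.

Yes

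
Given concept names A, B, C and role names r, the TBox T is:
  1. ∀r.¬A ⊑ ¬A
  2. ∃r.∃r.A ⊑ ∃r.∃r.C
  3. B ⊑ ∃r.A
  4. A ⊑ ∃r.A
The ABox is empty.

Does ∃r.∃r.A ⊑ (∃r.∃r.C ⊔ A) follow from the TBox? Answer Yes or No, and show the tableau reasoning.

1. ∃r.∃r.A ⊑ (∃r.∃r.C ⊔ A)  ⇔  (∃r.∃r.A ⊓ (∀r.∀r.¬C ⊓ ¬A)) unsat w.r.t. T
   all branches close; clash {C, ¬C} at an ∃-successor
2. Hence ∃r.∃r.A ⊑ (∃r.∃r.C ⊔ A): entailed.

Yes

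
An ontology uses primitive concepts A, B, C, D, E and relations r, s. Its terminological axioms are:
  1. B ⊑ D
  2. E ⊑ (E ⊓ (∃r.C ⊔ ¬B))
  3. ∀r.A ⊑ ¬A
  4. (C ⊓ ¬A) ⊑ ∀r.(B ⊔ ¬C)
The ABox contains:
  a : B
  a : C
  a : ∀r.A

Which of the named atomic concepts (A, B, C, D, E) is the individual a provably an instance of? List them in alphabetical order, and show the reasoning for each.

{B, C, D}

1. a : A?  L(a) = {B, C, ∀r.A} ∪ {¬A}
   apply at a: B⊑D
   open: L(a) ⊇ {B, C, D, ¬A, ¬E, …} — a ∉ A possible
2. a : B?  L(a) = {B, C, ∀r.A} ∪ {¬B}
   clash {B, ¬B} at a — a ∈ B
3. a : C?  L(a) = {B, C, ∀r.A} ∪ {¬C}
   clash {C, ¬C} at a — a ∈ C
4. a : D?  L(a) = {B, C, ∀r.A} ∪ {¬D}
   clash {D, ¬D} at a — a ∈ D
5. a : E?  L(a) = {B, C, ∀r.A} ∪ {¬E}
   apply at a: B⊑D; ∀r.A⊑¬A
   open: L(a) ⊇ {B, C, D, ¬A, ¬E, …} — a ∉ E possible
6. Entailed for a: {B, C, D}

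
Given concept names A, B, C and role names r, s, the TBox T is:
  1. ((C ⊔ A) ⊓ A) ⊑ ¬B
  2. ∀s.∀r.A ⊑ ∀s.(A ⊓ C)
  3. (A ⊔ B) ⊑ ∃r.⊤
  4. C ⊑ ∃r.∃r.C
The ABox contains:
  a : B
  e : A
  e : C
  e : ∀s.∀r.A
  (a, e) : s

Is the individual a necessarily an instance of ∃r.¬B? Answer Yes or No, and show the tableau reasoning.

1. a : ∃r.¬B?  L(a) = {B} ∪ {∀r.B}
   open: L(a) ⊇ {B, ¬A, ¬C, ∀r.B, ∃r.⊤, …} (+ ∃-successors) — a ∉ ∃r.¬B possible
2. Hence a : ∃r.¬B: not entailed.

No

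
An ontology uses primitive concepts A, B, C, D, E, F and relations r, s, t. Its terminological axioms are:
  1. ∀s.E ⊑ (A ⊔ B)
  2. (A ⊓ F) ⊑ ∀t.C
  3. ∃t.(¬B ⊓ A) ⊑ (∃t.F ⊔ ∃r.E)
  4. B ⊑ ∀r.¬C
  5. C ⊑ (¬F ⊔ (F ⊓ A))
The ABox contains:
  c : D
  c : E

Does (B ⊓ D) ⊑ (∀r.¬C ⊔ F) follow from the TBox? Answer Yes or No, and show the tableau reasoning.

1. (B ⊓ D) ⊑ (∀r.¬C ⊔ F)  ⇔  ((B ⊓ D) ⊓ (∃r.C ⊓ ¬F)) unsat w.r.t. T
   all branches close; clash {C, ¬C} at an ∃-successor
2. Hence (B ⊓ D) ⊑ (∀r.¬C ⊔ F): entailed.

Yes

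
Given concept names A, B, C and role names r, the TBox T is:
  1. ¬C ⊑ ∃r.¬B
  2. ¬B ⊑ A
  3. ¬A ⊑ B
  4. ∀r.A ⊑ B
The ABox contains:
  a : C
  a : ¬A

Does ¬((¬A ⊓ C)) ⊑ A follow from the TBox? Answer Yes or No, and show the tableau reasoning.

No

1. ¬((¬A ⊓ C)) ⊑ A  ⇔  ((A ⊔ ¬C) ⊓ ¬A) unsat w.r.t. T
   apply at x₀: ¬A⊑B
   open: L(x₀) ⊇ {B, ¬A, ¬C, ∃r.¬B} (+ ∃-successors)
2. Hence ¬((¬A ⊓ C)) ⊑ A: not entailed.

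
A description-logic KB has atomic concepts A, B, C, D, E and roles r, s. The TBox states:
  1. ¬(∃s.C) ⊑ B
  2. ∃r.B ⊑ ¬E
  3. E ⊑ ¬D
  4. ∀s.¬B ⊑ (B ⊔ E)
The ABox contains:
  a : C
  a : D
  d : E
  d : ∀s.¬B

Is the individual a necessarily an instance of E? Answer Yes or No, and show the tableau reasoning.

1. a : E?  L(a) = {C, D} ∪ {¬E}
   open: L(a) ⊇ {C, D, ¬E, ∃s.B, ∃s.C} (+ ∃-successors) — a ∉ E possible
2. Hence a : E: not entailed.

No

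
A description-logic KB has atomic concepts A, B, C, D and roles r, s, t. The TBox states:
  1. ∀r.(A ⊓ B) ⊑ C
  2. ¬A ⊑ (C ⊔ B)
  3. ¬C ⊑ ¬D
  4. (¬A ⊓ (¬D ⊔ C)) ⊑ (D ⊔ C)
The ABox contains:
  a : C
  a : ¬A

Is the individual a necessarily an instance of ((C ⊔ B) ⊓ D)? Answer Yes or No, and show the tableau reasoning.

1. a : ((C ⊔ B) ⊓ D)?  L(a) = {C, ¬A} ∪ {((¬C ⊓ ¬B) ⊔ ¬D)}
   apply at a: ¬A⊑(C ⊔ B)
   open: L(a) ⊇ {C, ¬A, ¬D} — a ∉ ((C ⊔ B) ⊓ D) possible
2. Hence a : ((C ⊔ B) ⊓ D): not entailed.

No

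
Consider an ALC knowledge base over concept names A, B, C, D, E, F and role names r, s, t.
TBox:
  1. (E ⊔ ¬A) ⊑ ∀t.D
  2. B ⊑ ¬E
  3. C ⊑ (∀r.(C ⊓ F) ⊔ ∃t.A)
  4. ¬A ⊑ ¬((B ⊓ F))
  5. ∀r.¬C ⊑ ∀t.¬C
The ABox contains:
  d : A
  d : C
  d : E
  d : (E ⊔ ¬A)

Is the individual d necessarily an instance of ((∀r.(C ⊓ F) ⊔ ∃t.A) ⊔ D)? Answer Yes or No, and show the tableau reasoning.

1. d : ((∀r.(C ⊓ F) ⊔ ∃t.A) ⊔ D)?  L(d) = {A, C, E, (E ⊔ ¬A)} ∪ {((∃r.(¬C ⊔ ¬F) ⊓ ∀t.¬A) ⊓ ¬D)}
   clash {E, ¬E} at d — d ∈ ((∀r.(C ⊓ F) ⊔ ∃t.A) ⊔ D)
2. Hence d : ((∀r.(C ⊓ F) ⊔ ∃t.A) ⊔ D): entailed.

Yes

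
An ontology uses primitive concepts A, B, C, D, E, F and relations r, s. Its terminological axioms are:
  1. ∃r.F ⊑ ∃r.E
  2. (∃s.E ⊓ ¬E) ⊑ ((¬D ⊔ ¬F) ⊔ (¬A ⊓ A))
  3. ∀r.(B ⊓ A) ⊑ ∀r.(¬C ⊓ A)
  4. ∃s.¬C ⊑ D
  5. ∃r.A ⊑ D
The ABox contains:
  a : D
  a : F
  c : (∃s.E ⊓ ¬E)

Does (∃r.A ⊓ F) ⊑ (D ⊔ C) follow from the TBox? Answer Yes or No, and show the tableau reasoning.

1. (∃r.A ⊓ F) ⊑ (D ⊔ C)  ⇔  ((∃r.A ⊓ F) ⊓ (¬D ⊓ ¬C)) unsat w.r.t. T
   all branches close; clash {D, ¬D} at x₀
2. Hence (∃r.A ⊓ F) ⊑ (D ⊔ C): entailed.

Yes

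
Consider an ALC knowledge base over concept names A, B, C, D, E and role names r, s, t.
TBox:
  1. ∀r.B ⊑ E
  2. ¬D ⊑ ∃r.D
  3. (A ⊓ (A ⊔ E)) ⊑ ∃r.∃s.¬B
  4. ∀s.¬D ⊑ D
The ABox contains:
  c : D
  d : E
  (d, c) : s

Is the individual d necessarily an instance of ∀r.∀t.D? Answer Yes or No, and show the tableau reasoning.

No

1. d : ∀r.∀t.D?  L(d) = {E} ∪ {∃r.∃t.¬D}
   open: L(d) ⊇ {D, E, ¬A, ∃r.∃t.¬D} (+ ∃-successors) — d ∉ ∀r.∀t.D possible
2. Hence d : ∀r.∀t.D: not entailed.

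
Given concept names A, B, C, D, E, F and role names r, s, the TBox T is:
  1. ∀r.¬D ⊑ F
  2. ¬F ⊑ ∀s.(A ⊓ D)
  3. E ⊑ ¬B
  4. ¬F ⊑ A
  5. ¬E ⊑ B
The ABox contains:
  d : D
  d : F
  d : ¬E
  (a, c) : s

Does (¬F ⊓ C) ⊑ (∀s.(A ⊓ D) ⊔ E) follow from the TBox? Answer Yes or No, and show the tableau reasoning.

1. (¬F ⊓ C) ⊑ (∀s.(A ⊓ D) ⊔ E)  ⇔  ((¬F ⊓ C) ⊓ (∃s.(¬A ⊔ ¬D) ⊓ ¬E)) unsat w.r.t. T
   all branches close; clash {F, ¬F} at x₀
2. Hence (¬F ⊓ C) ⊑ (∀s.(A ⊓ D) ⊔ E): entailed.

Yes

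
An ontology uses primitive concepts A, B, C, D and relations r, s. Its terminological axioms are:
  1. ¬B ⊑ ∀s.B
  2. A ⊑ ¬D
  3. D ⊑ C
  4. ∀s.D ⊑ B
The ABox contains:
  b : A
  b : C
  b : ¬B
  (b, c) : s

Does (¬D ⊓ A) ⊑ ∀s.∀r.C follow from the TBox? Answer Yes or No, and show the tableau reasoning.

No

1. (¬D ⊓ A) ⊑ ∀s.∀r.C  ⇔  ((¬D ⊓ A) ⊓ ∃s.∃r.¬C) unsat w.r.t. T
   open: L(x₀) ⊇ {A, B, ¬D, ∃s.∃r.¬C} (+ ∃-successors)
2. Hence (¬D ⊓ A) ⊑ ∀s.∀r.C: not entailed.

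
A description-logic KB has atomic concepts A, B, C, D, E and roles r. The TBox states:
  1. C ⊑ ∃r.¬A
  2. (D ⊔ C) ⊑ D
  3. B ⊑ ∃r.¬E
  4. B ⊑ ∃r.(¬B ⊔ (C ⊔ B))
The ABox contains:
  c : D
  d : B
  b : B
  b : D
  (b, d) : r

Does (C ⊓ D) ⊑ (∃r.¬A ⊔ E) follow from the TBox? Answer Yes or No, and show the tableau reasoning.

Yes

1. (C ⊓ D) ⊑ (∃r.¬A ⊔ E)  ⇔  ((C ⊓ D) ⊓ (∀r.A ⊓ ¬E)) unsat w.r.t. T
   all branches close; clash {A, ¬A} at an ∃-successor
2. Hence (C ⊓ D) ⊑ (∃r.¬A ⊔ E): entailed.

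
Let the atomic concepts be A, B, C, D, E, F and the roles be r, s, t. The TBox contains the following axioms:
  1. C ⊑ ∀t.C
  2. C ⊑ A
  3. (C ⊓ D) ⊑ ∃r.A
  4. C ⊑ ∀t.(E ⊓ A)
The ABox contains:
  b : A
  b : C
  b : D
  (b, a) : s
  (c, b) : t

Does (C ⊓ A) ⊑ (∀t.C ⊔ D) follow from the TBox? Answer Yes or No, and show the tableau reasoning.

Yes

1. (C ⊓ A) ⊑ (∀t.C ⊔ D)  ⇔  ((C ⊓ A) ⊓ (∃t.¬C ⊓ ¬D)) unsat w.r.t. T
   all branches close; clash {C, ¬C} at an ∃-successor
2. Hence (C ⊓ A) ⊑ (∀t.C ⊔ D): entailed.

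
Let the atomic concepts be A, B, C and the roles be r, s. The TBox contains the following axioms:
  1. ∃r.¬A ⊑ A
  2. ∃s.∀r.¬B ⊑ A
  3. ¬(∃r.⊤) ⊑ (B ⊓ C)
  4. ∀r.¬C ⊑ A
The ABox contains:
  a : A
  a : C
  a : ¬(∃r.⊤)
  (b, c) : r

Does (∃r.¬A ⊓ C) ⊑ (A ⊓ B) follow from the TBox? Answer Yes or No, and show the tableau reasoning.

1. (∃r.¬A ⊓ C) ⊑ (A ⊓ B)  ⇔  ((∃r.¬A ⊓ C) ⊓ (¬A ⊔ ¬B)) unsat w.r.t. T
   apply at x₀: ∃r.¬A⊑A
   open: L(x₀) ⊇ {A, C, ¬B, ∃r.¬A, ∃r.⊤} (+ ∃-successors)
2. Hence (∃r.¬A ⊓ C) ⊑ (A ⊓ B): not entailed.

No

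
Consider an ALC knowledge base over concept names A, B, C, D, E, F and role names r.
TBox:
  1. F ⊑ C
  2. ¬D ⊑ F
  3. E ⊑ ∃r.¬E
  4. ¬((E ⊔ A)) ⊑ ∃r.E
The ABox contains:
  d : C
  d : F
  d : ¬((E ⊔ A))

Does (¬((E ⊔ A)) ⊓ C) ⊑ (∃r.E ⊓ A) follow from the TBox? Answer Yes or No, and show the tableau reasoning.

1. (¬((E ⊔ A)) ⊓ C) ⊑ (∃r.E ⊓ A)  ⇔  (((¬E ⊓ ¬A) ⊓ C) ⊓ (∀r.¬E ⊔ ¬A)) unsat w.r.t. T
   apply at x₀: ¬((E ⊔ A))⊑∃r.E
   open: L(x₀) ⊇ {C, D, ¬A, ¬E, ∃r.E} (+ ∃-successors)
2. Hence (¬((E ⊔ A)) ⊓ C) ⊑ (∃r.E ⊓ A): not entailed.

No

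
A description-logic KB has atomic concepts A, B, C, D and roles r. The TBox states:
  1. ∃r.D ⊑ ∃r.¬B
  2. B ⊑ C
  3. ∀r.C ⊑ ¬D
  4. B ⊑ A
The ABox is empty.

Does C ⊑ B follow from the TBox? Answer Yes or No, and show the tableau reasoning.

No

1. C ⊑ B  ⇔  (C ⊓ ¬B) unsat w.r.t. T
   open: L(x₀) ⊇ {C, ¬B, ∀r.¬D, ∃r.¬C} (+ ∃-successors)
2. Hence C ⊑ B: not entailed.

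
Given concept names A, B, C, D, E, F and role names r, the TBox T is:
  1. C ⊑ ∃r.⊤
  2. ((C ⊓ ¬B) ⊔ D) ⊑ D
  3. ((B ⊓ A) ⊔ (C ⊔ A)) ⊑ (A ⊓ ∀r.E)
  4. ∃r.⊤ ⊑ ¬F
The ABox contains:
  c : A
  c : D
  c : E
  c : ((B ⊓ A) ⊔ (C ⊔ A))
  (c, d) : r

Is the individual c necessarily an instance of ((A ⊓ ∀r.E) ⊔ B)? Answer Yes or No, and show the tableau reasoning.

1. c : ((A ⊓ ∀r.E) ⊔ B)?  L(c) = {A, D, E, ((B ⊓ A) ⊔ (C ⊔ A))} ∪ {((¬A ⊔ ∃r.¬E) ⊓ ¬B)}
   clash {E, ¬E} at an ∃-successor — c ∈ ((A ⊓ ∀r.E) ⊔ B)
2. Hence c : ((A ⊓ ∀r.E) ⊔ B): entailed.

Yes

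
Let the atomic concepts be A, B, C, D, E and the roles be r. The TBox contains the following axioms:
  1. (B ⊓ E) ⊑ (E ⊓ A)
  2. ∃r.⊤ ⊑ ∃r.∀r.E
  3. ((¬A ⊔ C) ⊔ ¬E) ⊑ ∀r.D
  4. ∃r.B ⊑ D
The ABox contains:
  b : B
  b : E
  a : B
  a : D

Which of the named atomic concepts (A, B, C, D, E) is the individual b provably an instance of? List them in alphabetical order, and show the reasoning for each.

1. b : A?  L(b) = {B, E} ∪ {¬A}
   clash {A, ¬A} at b — b ∈ A
2. b : B?  L(b) = {B, E} ∪ {¬B}
   clash {B, ¬B} at b — b ∈ B
3. b : C?  L(b) = {B, E} ∪ {¬C}
   open: L(b) ⊇ {A, B, E, ¬C, ∀r.¬B, …} — b ∉ C possible
4. b : D?  L(b) = {B, E} ∪ {¬D}
   open: L(b) ⊇ {A, B, E, ¬C, ¬D, …} — b ∉ D possible
5. b : E?  L(b) = {B, E} ∪ {¬E}
   clash {E, ¬E} at b — b ∈ E
6. Entailed for b: {A, B, E}

{A, B, E}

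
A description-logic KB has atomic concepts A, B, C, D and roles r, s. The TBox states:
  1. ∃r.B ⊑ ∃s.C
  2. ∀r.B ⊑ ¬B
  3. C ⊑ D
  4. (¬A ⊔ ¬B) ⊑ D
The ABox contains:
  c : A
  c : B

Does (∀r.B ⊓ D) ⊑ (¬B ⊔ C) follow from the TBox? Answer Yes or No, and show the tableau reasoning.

1. (∀r.B ⊓ D) ⊑ (¬B ⊔ C)  ⇔  ((∀r.B ⊓ D) ⊓ (B ⊓ ¬C)) unsat w.r.t. T
   all branches close; clash {B, ¬B} at x₀
2. Hence (∀r.B ⊓ D) ⊑ (¬B ⊔ C): entailed.

Yes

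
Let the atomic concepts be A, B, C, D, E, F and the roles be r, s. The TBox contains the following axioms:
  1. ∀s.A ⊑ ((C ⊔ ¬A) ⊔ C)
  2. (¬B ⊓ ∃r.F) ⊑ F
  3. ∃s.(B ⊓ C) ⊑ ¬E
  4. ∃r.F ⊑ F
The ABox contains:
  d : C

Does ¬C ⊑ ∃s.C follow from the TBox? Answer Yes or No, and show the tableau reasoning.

No

1. ¬C ⊑ ∃s.C  ⇔  (¬C ⊓ ∀s.¬C) unsat w.r.t. T
   open: L(x₀) ⊇ {¬C, ∀r.¬F, ∀s.(¬B ⊔ ¬C), ∀s.¬C, ∃s.¬A} (+ ∃-successors)
2. Hence ¬C ⊑ ∃s.C: not entailed.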